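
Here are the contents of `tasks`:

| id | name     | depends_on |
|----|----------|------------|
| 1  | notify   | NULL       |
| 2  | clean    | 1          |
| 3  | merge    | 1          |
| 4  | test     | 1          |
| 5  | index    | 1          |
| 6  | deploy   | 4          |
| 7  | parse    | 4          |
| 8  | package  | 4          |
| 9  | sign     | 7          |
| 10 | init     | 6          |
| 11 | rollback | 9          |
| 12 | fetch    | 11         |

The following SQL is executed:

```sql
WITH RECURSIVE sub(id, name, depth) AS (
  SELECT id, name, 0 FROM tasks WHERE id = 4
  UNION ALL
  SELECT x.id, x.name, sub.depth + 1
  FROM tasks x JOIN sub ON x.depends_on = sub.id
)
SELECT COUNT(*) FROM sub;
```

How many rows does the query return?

8

Base: id=4 (test) at depth 0.
Iteration 1: rows with depends_on in {4} -> deploy (id 6, depth 1), parse (id 7, depth 1), package (id 8, depth 1).
Iteration 2: rows with depends_on in {6,7,8} -> sign (id 9, depth 2), init (id 10, depth 2).
Iteration 3: rows with depends_on in {9,10} -> rollback (id 11, depth 3).
Iteration 4: rows with depends_on in {11} -> fetch (id 12, depth 4).
Iteration 5: no rows with depends_on in {12}; recursion stops.
Total rows emitted: 8.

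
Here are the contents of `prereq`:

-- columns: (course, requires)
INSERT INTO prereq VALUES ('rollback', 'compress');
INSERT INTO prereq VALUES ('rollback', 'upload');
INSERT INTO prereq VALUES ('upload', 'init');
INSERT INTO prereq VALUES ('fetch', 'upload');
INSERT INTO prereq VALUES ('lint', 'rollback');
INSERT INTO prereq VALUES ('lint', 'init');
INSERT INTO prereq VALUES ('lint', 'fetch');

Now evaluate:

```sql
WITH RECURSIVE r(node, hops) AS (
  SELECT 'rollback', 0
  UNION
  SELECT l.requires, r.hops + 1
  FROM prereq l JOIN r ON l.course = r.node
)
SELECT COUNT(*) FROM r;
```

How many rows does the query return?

Base: (rollback, hops=0).
Iteration 1: edges from {rollback} -> (compress, hops=1), (upload, hops=1).
Iteration 2: edges from {compress,upload} -> (init, hops=2).
Iteration 3: no outgoing edges from {init}; recursion stops.
Total rows emitted: 4.

4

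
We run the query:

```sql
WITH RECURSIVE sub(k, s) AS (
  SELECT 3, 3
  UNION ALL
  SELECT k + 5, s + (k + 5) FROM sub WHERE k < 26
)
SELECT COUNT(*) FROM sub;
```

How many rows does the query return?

Base: k=3, s=3.
Iteration 1: 3 < 26 holds -> k = 3 + 5 = 8, s = 3 + 8 = 11.
Iteration 2: 8 < 26 holds -> k = 8 + 5 = 13, s = 11 + 13 = 24.
Iteration 3: 13 < 26 holds -> k = 13 + 5 = 18, s = 24 + 18 = 42.
Iteration 4: 18 < 26 holds -> k = 18 + 5 = 23, s = 42 + 23 = 65.
Iteration 5: 23 < 26 holds -> k = 23 + 5 = 28, s = 65 + 28 = 93.
Iteration 6: 28 < 26 fails; recursion stops.
Total rows emitted: 6.

6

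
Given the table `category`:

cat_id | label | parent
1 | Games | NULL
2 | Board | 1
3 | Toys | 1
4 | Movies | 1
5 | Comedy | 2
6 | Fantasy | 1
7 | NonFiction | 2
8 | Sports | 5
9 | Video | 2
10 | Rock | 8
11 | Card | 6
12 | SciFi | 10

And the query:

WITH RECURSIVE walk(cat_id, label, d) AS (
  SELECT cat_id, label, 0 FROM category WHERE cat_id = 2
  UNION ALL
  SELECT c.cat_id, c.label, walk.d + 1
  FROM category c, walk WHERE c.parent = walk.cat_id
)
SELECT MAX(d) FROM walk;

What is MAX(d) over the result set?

4

Base: cat_id=2 (Board) at d 0.
Iteration 1: rows with parent in {2} -> Comedy (id 5, d 1), NonFiction (id 7, d 1), Video (id 9, d 1).
Iteration 2: rows with parent in {5,7,9} -> Sports (id 8, d 2).
Iteration 3: rows with parent in {8} -> Rock (id 10, d 3).
Iteration 4: rows with parent in {10} -> SciFi (id 12, d 4).
Iteration 5: no rows with parent in {12}; recursion stops.
d values: 0, 1, 1, 1, 2, 3, 4; the maximum is 4.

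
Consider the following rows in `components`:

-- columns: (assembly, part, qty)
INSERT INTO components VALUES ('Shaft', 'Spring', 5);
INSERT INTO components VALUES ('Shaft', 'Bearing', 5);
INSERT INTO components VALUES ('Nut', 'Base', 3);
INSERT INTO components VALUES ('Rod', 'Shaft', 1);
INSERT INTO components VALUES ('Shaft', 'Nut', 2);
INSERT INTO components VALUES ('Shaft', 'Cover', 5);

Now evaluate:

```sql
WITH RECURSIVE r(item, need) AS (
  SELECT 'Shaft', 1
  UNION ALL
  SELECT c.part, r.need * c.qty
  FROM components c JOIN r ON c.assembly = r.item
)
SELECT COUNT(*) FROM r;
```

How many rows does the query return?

Base: (Shaft, need=1).
Iteration 1: components of {Shaft} -> Bearing = 1*5 = 5, Cover = 1*5 = 5, Nut = 1*2 = 2, Spring = 1*5 = 5.
Iteration 2: components of {Bearing,Cover,Nut,Spring} -> Base = 2*3 = 6.
Iteration 3: no further components; recursion stops.
Total rows emitted: 6.

6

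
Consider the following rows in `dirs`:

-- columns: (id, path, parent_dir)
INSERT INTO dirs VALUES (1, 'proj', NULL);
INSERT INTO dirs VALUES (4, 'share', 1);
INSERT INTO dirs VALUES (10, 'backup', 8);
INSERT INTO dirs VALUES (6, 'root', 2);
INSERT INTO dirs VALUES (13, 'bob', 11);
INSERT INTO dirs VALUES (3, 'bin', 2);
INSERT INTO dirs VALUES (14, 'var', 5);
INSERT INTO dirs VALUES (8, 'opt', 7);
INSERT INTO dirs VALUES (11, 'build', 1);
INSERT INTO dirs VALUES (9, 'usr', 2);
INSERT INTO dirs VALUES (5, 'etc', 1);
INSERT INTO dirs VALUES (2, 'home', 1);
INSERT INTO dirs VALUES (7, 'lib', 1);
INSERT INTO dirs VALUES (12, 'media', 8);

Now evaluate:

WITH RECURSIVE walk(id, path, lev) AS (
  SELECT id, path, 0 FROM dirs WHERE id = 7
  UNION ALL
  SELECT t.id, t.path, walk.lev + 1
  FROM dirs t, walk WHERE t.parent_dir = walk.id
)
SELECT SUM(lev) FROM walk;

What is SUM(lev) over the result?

Base: id=7 (lib) at lev 0.
Iteration 1: rows with parent_dir in {7} -> opt (id 8, lev 1).
Iteration 2: rows with parent_dir in {8} -> backup (id 10, lev 2), media (id 12, lev 2).
Iteration 3: no rows with parent_dir in {10,12}; recursion stops.
SUM(lev) = 0 + 1 + 2 + 2 = 5.

5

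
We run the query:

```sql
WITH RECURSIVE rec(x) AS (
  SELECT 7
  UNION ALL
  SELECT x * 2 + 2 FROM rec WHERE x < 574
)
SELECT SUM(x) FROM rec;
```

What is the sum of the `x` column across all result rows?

Base: x=7.
Iteration 1: 7 < 574 holds -> x = 7 * 2 + 2 = 16.
Iteration 2: 16 < 574 holds -> x = 16 * 2 + 2 = 34.
Iteration 3: 34 < 574 holds -> x = 34 * 2 + 2 = 70.
Iteration 4: 70 < 574 holds -> x = 70 * 2 + 2 = 142.
Iteration 5: 142 < 574 holds -> x = 142 * 2 + 2 = 286.
Iteration 6: 286 < 574 holds -> x = 286 * 2 + 2 = 574.
Iteration 7: 574 < 574 fails; recursion stops.
SUM(x) = 7 + 16 + 34 + 70 + 142 + 286 + 574 = 1129.

1129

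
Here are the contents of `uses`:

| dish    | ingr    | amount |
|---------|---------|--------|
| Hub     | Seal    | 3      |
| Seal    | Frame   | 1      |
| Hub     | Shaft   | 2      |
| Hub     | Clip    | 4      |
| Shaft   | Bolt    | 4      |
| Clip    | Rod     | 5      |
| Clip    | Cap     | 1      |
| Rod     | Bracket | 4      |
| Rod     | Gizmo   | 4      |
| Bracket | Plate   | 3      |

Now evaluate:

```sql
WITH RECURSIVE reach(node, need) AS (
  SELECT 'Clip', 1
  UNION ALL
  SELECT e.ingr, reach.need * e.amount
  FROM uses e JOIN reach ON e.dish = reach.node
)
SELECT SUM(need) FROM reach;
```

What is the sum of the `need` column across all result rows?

Base: (Clip, need=1).
Iteration 1: components of {Clip} -> Cap = 1*1 = 1, Rod = 1*5 = 5.
Iteration 2: components of {Cap,Rod} -> Bracket = 5*4 = 20, Gizmo = 5*4 = 20.
Iteration 3: components of {Bracket,Gizmo} -> Plate = 20*3 = 60.
Iteration 4: no further components; recursion stops.
SUM(need) = 1 + 5 + 1 + 20 + 20 + 60 = 107.

107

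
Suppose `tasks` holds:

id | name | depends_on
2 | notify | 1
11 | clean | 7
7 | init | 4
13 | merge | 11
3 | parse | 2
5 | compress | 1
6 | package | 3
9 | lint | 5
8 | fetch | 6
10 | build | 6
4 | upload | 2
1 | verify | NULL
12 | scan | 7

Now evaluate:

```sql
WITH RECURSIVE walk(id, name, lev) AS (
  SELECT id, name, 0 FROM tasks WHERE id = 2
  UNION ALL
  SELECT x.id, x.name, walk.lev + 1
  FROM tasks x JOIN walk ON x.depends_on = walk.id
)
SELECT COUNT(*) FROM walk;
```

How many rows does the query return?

10

Base: id=2 (notify) at lev 0.
Iteration 1: rows with depends_on in {2} -> parse (id 3, lev 1), upload (id 4, lev 1).
Iteration 2: rows with depends_on in {3,4} -> package (id 6, lev 2), init (id 7, lev 2).
Iteration 3: rows with depends_on in {6,7} -> fetch (id 8, lev 3), build (id 10, lev 3), clean (id 11, lev 3), scan (id 12, lev 3).
Iteration 4: rows with depends_on in {8,10,11,12} -> merge (id 13, lev 4).
Iteration 5: no rows with depends_on in {13}; recursion stops.
Total rows emitted: 10.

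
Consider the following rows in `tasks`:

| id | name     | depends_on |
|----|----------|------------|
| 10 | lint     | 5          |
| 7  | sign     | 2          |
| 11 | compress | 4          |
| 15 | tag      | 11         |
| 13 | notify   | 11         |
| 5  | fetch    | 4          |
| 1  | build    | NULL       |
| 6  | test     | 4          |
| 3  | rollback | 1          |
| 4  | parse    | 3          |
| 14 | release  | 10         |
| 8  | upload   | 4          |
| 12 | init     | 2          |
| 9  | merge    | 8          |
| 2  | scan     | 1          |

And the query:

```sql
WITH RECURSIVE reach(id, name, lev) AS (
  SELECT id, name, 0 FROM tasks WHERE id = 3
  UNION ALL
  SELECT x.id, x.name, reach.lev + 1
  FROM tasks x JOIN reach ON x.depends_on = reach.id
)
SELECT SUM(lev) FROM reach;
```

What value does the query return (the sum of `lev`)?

Base: id=3 (rollback) at lev 0.
Iteration 1: rows with depends_on in {3} -> parse (id 4, lev 1).
Iteration 2: rows with depends_on in {4} -> fetch (id 5, lev 2), test (id 6, lev 2), upload (id 8, lev 2), compress (id 11, lev 2).
Iteration 3: rows with depends_on in {5,6,8,11} -> merge (id 9, lev 3), lint (id 10, lev 3), notify (id 13, lev 3), tag (id 15, lev 3).
Iteration 4: rows with depends_on in {9,10,13,15} -> release (id 14, lev 4).
Iteration 5: no rows with depends_on in {14}; recursion stops.
SUM(lev) = 0 + 1 + 2 + 2 + 2 + 2 + 3 + 3 + 3 + 3 + 4 = 25.

25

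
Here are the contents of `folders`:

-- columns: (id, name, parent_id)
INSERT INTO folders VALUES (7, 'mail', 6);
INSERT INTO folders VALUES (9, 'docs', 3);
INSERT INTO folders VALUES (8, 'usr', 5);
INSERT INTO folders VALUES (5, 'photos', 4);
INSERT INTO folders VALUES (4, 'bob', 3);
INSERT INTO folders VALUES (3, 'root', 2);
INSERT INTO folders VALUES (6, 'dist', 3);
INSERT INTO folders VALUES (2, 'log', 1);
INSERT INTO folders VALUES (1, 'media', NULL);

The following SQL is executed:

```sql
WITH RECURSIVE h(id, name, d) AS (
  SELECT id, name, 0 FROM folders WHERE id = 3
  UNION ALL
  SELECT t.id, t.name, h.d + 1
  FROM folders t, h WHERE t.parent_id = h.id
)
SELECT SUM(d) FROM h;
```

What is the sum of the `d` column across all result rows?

Base: id=3 (root) at d 0.
Iteration 1: rows with parent_id in {3} -> bob (id 4, d 1), dist (id 6, d 1), docs (id 9, d 1).
Iteration 2: rows with parent_id in {4,6,9} -> photos (id 5, d 2), mail (id 7, d 2).
Iteration 3: rows with parent_id in {5,7} -> usr (id 8, d 3).
Iteration 4: no rows with parent_id in {8}; recursion stops.
SUM(d) = 0 + 1 + 1 + 1 + 2 + 2 + 3 = 10.

10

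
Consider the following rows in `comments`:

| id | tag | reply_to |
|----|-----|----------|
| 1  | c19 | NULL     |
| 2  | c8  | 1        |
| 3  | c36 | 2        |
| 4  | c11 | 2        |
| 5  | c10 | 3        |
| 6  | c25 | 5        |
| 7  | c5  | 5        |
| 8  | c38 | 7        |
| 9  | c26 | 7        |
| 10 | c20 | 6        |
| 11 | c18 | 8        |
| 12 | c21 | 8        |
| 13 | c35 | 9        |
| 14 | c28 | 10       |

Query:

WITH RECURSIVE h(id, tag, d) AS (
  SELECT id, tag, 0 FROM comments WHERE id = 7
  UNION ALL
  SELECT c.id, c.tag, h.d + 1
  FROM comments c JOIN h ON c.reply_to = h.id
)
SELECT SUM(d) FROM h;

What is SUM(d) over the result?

Base: id=7 (c5) at d 0.
Iteration 1: rows with reply_to in {7} -> c38 (id 8, d 1), c26 (id 9, d 1).
Iteration 2: rows with reply_to in {8,9} -> c18 (id 11, d 2), c21 (id 12, d 2), c35 (id 13, d 2).
Iteration 3: no rows with reply_to in {11,12,13}; recursion stops.
SUM(d) = 0 + 1 + 1 + 2 + 2 + 2 = 8.

8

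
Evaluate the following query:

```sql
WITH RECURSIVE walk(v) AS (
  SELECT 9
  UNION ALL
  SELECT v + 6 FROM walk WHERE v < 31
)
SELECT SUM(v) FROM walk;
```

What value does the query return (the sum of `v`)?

105

Base: v=9.
Iteration 1: 9 < 31 holds -> v = 9 + 6 = 15.
Iteration 2: 15 < 31 holds -> v = 15 + 6 = 21.
Iteration 3: 21 < 31 holds -> v = 21 + 6 = 27.
Iteration 4: 27 < 31 holds -> v = 27 + 6 = 33.
Iteration 5: 33 < 31 fails; recursion stops.
SUM(v) = 9 + 15 + 21 + 27 + 33 = 105.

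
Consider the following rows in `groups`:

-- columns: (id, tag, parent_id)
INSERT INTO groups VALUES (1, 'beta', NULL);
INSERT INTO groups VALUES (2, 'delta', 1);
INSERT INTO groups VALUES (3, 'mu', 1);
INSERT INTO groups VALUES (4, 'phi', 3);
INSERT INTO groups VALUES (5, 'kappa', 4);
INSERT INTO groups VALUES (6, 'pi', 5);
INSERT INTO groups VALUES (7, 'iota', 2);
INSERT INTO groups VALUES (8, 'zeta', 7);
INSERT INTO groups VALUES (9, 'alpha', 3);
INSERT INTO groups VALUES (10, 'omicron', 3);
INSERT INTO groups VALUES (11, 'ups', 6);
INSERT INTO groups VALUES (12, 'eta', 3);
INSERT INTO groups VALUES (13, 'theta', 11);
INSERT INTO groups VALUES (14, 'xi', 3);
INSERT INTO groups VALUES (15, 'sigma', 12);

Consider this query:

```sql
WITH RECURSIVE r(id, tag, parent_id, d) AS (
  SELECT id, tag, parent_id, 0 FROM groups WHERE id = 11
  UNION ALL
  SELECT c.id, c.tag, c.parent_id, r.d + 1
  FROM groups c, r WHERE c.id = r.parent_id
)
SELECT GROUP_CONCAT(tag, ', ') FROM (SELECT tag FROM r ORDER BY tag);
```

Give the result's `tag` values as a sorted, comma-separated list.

beta, kappa, mu, phi, pi, ups

Base: id=11 (ups), parent_id=6, d 0.
Iteration 1: join on id=6 -> pi (id 6, parent_id=5, d 1).
Iteration 2: join on id=5 -> kappa (id 5, parent_id=4, d 2).
Iteration 3: join on id=4 -> phi (id 4, parent_id=3, d 3).
Iteration 4: join on id=3 -> mu (id 3, parent_id=1, d 4).
Iteration 5: join on id=1 -> beta (id 1, parent_id=NULL, d 5).
Iteration 6: parent_id is NULL; no match; recursion stops.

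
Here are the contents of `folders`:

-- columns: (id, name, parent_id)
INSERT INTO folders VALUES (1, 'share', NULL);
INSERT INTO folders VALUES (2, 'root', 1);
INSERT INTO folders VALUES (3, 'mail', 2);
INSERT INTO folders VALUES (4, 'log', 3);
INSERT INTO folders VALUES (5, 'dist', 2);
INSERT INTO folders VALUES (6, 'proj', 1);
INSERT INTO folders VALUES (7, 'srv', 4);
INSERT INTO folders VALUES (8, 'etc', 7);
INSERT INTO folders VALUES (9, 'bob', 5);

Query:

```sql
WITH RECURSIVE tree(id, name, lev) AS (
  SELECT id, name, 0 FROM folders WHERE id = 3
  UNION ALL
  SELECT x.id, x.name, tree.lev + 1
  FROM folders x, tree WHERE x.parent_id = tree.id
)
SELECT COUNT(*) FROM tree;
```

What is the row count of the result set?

Base: id=3 (mail) at lev 0.
Iteration 1: rows with parent_id in {3} -> log (id 4, lev 1).
Iteration 2: rows with parent_id in {4} -> srv (id 7, lev 2).
Iteration 3: rows with parent_id in {7} -> etc (id 8, lev 3).
Iteration 4: no rows with parent_id in {8}; recursion stops.
Total rows emitted: 4.

4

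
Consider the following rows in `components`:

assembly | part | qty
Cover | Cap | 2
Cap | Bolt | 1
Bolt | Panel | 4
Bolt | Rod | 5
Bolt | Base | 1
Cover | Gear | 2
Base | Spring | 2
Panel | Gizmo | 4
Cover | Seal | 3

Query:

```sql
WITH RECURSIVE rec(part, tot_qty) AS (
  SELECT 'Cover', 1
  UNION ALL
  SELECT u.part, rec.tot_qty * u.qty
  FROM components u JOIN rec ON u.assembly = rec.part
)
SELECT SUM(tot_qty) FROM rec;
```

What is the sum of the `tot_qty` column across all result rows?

Base: (Cover, tot_qty=1).
Iteration 1: components of {Cover} -> Cap = 1*2 = 2, Gear = 1*2 = 2, Seal = 1*3 = 3.
Iteration 2: components of {Cap,Gear,Seal} -> Bolt = 2*1 = 2.
Iteration 3: components of {Bolt} -> Base = 2*1 = 2, Panel = 2*4 = 8, Rod = 2*5 = 10.
Iteration 4: components of {Base,Panel,Rod} -> Gizmo = 8*4 = 32, Spring = 2*2 = 4.
Iteration 5: no further components; recursion stops.
SUM(tot_qty) = 1 + 2 + 2 + 3 + 2 + 8 + 10 + 2 + 32 + 4 = 66.

66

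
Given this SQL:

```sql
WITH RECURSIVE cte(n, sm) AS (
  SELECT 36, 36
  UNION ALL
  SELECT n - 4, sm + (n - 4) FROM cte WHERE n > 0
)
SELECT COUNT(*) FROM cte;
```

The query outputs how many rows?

Base: n=36, sm=36.
Iteration 1: 36 > 0 holds -> n = 36 - 4 = 32, sm = 36 + 32 = 68.
Iteration 2: 32 > 0 holds -> n = 32 - 4 = 28, sm = 68 + 28 = 96.
Iteration 3: 28 > 0 holds -> n = 28 - 4 = 24, sm = 96 + 24 = 120.
Iteration 4: 24 > 0 holds -> n = 24 - 4 = 20, sm = 120 + 20 = 140.
Iteration 5: 20 > 0 holds -> n = 20 - 4 = 16, sm = 140 + 16 = 156.
Iteration 6: 16 > 0 holds -> n = 16 - 4 = 12, sm = 156 + 12 = 168.
Iteration 7: 12 > 0 holds -> n = 12 - 4 = 8, sm = 168 + 8 = 176.
Iteration 8: 8 > 0 holds -> n = 8 - 4 = 4, sm = 176 + 4 = 180.
Iteration 9: 4 > 0 holds -> n = 4 - 4 = 0, sm = 180 + 0 = 180.
Iteration 10: 0 > 0 fails; recursion stops.
Total rows emitted: 10.

10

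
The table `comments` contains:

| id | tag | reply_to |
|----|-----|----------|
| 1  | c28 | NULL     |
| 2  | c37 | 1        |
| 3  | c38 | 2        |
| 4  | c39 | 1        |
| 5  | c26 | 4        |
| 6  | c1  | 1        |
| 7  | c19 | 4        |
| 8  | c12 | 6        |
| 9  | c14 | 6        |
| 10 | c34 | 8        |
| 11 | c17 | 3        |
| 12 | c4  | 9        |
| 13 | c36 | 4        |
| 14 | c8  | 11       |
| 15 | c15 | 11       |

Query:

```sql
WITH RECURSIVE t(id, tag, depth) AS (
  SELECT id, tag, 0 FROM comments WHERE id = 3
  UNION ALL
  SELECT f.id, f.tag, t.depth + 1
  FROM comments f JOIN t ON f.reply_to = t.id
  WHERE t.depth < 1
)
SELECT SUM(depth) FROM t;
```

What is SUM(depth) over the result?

1

Base: id=3 (c38) at depth 0.
Iteration 1: rows with reply_to in {3} -> c17 (id 11, depth 1).
Iteration 2: depth < 1 fails for all current rows; recursion stops.
SUM(depth) = 0 + 1 = 1.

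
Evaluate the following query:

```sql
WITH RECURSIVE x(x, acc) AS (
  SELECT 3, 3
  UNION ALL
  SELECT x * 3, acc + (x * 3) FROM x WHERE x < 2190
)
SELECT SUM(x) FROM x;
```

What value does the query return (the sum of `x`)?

9840

Base: x=3, acc=3.
Iteration 1: 3 < 2190 holds -> x = 3 * 3 = 9, acc = 3 + 9 = 12.
Iteration 2: 9 < 2190 holds -> x = 9 * 3 = 27, acc = 12 + 27 = 39.
Iteration 3: 27 < 2190 holds -> x = 27 * 3 = 81, acc = 39 + 81 = 120.
Iteration 4: 81 < 2190 holds -> x = 81 * 3 = 243, acc = 120 + 243 = 363.
Iteration 5: 243 < 2190 holds -> x = 243 * 3 = 729, acc = 363 + 729 = 1092.
Iteration 6: 729 < 2190 holds -> x = 729 * 3 = 2187, acc = 1092 + 2187 = 3279.
Iteration 7: 2187 < 2190 holds -> x = 2187 * 3 = 6561, acc = 3279 + 6561 = 9840.
Iteration 8: 6561 < 2190 fails; recursion stops.
SUM(x) = 3 + 9 + 27 + 81 + 243 + 729 + 2187 + 6561 = 9840.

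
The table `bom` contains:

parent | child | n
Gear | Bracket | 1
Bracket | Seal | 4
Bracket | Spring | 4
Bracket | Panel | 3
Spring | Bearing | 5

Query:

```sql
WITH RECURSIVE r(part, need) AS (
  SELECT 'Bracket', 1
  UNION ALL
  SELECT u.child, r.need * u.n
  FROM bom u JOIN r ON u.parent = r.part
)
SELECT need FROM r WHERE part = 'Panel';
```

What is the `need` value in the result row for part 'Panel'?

3

Base: (Bracket, need=1).
Iteration 1: components of {Bracket} -> Panel = 1*3 = 3, Seal = 1*4 = 4, Spring = 1*4 = 4.
Iteration 2: components of {Panel,Seal,Spring} -> Bearing = 4*5 = 20.
Iteration 3: no further components; recursion stops.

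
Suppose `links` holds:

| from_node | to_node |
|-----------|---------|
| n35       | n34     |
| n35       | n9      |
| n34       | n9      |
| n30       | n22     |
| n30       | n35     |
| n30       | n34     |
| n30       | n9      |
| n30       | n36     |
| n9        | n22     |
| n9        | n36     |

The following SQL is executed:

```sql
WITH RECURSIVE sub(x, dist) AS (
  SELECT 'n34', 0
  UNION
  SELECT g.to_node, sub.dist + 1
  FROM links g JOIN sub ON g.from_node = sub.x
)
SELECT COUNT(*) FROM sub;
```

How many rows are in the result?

4

Base: (n34, dist=0).
Iteration 1: edges from {n34} -> (n9, dist=1).
Iteration 2: edges from {n9} -> (n22, dist=2), (n36, dist=2).
Iteration 3: no outgoing edges from {n22,n36}; recursion stops.
Total rows emitted: 4.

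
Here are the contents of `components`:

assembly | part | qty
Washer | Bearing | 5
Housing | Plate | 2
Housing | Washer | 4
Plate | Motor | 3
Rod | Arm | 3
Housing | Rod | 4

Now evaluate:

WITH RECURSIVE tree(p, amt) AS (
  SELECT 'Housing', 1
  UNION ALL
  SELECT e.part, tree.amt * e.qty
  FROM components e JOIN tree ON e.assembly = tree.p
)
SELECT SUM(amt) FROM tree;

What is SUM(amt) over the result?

Base: (Housing, amt=1).
Iteration 1: components of {Housing} -> Plate = 1*2 = 2, Rod = 1*4 = 4, Washer = 1*4 = 4.
Iteration 2: components of {Plate,Rod,Washer} -> Arm = 4*3 = 12, Bearing = 4*5 = 20, Motor = 2*3 = 6.
Iteration 3: no further components; recursion stops.
SUM(amt) = 1 + 4 + 2 + 4 + 12 + 6 + 20 = 49.

49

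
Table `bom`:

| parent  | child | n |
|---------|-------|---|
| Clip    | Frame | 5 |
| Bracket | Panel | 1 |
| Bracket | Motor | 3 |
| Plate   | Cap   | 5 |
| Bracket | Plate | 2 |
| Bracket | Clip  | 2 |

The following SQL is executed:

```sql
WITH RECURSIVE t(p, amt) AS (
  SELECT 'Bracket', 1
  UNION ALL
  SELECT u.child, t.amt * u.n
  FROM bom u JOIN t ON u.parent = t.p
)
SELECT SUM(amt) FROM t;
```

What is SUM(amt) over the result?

29

Base: (Bracket, amt=1).
Iteration 1: components of {Bracket} -> Clip = 1*2 = 2, Motor = 1*3 = 3, Panel = 1*1 = 1, Plate = 1*2 = 2.
Iteration 2: components of {Clip,Motor,Panel,Plate} -> Cap = 2*5 = 10, Frame = 2*5 = 10.
Iteration 3: no further components; recursion stops.
SUM(amt) = 1 + 2 + 2 + 1 + 3 + 10 + 10 = 29.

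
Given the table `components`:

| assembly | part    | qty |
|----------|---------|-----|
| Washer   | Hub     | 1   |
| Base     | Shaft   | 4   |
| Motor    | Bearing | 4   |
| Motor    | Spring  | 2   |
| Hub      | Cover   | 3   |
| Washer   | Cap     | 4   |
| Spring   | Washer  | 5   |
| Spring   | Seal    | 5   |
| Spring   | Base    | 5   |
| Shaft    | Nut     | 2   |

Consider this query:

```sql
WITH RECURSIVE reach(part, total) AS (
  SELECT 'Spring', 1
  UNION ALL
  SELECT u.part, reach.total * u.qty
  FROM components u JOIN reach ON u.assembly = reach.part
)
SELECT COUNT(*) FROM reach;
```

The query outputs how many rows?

Base: (Spring, total=1).
Iteration 1: components of {Spring} -> Base = 1*5 = 5, Seal = 1*5 = 5, Washer = 1*5 = 5.
Iteration 2: components of {Base,Seal,Washer} -> Cap = 5*4 = 20, Hub = 5*1 = 5, Shaft = 5*4 = 20.
Iteration 3: components of {Cap,Hub,Shaft} -> Cover = 5*3 = 15, Nut = 20*2 = 40.
Iteration 4: no further components; recursion stops.
Total rows emitted: 9.

9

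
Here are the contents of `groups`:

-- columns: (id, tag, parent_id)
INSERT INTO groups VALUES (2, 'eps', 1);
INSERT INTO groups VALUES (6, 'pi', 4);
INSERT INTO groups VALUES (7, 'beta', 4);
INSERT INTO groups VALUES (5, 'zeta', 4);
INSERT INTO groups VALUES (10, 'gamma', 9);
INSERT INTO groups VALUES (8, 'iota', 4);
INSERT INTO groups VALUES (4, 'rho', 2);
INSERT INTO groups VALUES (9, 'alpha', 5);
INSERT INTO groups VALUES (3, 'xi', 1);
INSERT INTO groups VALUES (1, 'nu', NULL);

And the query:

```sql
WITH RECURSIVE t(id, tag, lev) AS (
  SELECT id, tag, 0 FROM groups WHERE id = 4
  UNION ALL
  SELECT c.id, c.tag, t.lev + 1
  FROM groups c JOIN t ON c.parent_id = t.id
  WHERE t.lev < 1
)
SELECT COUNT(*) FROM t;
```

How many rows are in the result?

Base: id=4 (rho) at lev 0.
Iteration 1: rows with parent_id in {4} -> zeta (id 5, lev 1), pi (id 6, lev 1), beta (id 7, lev 1), iota (id 8, lev 1).
Iteration 2: lev < 1 fails for all current rows; recursion stops.
Total rows emitted: 5.

5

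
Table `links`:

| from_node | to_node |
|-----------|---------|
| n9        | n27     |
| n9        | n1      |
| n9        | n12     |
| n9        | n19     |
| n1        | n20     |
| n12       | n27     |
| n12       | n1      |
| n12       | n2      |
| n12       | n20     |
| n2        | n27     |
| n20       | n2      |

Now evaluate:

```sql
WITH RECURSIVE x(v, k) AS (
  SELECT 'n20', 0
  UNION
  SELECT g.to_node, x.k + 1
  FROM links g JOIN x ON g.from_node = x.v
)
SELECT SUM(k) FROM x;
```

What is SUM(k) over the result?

Base: (n20, k=0).
Iteration 1: edges from {n20} -> (n2, k=1).
Iteration 2: edges from {n2} -> (n27, k=2).
Iteration 3: no outgoing edges from {n27}; recursion stops.
SUM(k) = 0 + 1 + 2 = 3.

3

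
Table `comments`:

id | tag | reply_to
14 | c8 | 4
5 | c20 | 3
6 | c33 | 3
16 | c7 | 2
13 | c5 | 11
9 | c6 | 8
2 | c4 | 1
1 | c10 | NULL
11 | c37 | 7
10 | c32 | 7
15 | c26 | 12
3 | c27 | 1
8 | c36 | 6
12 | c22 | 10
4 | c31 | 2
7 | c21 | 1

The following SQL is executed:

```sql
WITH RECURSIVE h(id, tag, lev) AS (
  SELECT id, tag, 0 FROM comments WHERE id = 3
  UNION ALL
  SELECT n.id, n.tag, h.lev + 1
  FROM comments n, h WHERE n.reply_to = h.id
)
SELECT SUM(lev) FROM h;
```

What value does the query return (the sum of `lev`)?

Base: id=3 (c27) at lev 0.
Iteration 1: rows with reply_to in {3} -> c20 (id 5, lev 1), c33 (id 6, lev 1).
Iteration 2: rows with reply_to in {5,6} -> c36 (id 8, lev 2).
Iteration 3: rows with reply_to in {8} -> c6 (id 9, lev 3).
Iteration 4: no rows with reply_to in {9}; recursion stops.
SUM(lev) = 0 + 1 + 1 + 2 + 3 = 7.

7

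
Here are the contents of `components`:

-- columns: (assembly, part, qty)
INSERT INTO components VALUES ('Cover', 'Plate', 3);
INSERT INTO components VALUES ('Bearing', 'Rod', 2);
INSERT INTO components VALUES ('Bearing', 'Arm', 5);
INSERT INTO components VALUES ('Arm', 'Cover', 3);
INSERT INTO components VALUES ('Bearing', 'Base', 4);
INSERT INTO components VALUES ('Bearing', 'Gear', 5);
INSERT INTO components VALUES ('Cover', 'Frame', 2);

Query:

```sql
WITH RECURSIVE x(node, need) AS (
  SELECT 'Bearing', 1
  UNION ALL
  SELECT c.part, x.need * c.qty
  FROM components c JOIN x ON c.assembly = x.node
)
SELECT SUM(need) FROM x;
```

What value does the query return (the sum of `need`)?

107

Base: (Bearing, need=1).
Iteration 1: components of {Bearing} -> Arm = 1*5 = 5, Base = 1*4 = 4, Gear = 1*5 = 5, Rod = 1*2 = 2.
Iteration 2: components of {Arm,Base,Gear,Rod} -> Cover = 5*3 = 15.
Iteration 3: components of {Cover} -> Frame = 15*2 = 30, Plate = 15*3 = 45.
Iteration 4: no further components; recursion stops.
SUM(need) = 1 + 5 + 5 + 4 + 2 + 15 + 45 + 30 = 107.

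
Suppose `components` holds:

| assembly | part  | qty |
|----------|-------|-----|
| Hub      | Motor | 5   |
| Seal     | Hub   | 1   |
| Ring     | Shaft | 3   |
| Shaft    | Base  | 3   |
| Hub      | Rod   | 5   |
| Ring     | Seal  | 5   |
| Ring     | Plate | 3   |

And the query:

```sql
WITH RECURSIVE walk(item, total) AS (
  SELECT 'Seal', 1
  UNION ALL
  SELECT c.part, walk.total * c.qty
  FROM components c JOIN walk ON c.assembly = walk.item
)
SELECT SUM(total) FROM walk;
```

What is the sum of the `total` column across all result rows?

12

Base: (Seal, total=1).
Iteration 1: components of {Seal} -> Hub = 1*1 = 1.
Iteration 2: components of {Hub} -> Motor = 1*5 = 5, Rod = 1*5 = 5.
Iteration 3: no further components; recursion stops.
SUM(total) = 1 + 1 + 5 + 5 = 12.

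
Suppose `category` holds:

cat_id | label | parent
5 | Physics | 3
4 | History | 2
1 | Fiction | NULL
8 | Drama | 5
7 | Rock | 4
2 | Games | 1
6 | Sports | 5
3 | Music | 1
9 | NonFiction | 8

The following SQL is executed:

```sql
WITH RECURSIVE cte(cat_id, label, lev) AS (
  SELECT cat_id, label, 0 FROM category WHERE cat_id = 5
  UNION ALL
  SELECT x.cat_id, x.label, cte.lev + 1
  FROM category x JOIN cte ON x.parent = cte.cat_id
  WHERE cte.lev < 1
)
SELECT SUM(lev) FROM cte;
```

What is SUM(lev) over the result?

2

Base: cat_id=5 (Physics) at lev 0.
Iteration 1: rows with parent in {5} -> Sports (id 6, lev 1), Drama (id 8, lev 1).
Iteration 2: lev < 1 fails for all current rows; recursion stops.
SUM(lev) = 0 + 1 + 1 = 2.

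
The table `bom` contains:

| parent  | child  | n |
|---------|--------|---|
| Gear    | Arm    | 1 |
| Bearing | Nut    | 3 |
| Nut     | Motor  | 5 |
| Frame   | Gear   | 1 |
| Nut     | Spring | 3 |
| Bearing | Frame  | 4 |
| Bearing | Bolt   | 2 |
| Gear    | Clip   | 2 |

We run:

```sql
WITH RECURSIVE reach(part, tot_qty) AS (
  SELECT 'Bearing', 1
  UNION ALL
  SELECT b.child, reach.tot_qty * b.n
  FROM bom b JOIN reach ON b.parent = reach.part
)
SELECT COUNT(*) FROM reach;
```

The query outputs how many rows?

9

Base: (Bearing, tot_qty=1).
Iteration 1: components of {Bearing} -> Bolt = 1*2 = 2, Frame = 1*4 = 4, Nut = 1*3 = 3.
Iteration 2: components of {Bolt,Frame,Nut} -> Gear = 4*1 = 4, Motor = 3*5 = 15, Spring = 3*3 = 9.
Iteration 3: components of {Gear,Motor,Spring} -> Arm = 4*1 = 4, Clip = 4*2 = 8.
Iteration 4: no further components; recursion stops.
Total rows emitted: 9.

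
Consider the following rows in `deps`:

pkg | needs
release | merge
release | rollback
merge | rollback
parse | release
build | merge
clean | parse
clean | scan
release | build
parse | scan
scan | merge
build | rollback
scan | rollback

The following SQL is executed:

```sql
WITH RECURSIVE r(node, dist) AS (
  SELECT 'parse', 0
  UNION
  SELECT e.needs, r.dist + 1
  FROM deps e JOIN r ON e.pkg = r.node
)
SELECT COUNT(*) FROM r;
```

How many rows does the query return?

9

Base: (parse, dist=0).
Iteration 1: edges from {parse} -> (release, dist=1), (scan, dist=1).
Iteration 2: edges from {release,scan} -> (build, dist=2), (merge, dist=2), (rollback, dist=2). [UNION drops 2 duplicate row(s)]
Iteration 3: edges from {build,merge,rollback} -> (merge, dist=3), (rollback, dist=3). [UNION drops 1 duplicate row(s)]
Iteration 4: edges from {merge,rollback} -> (rollback, dist=4).
Iteration 5: no outgoing edges from {rollback}; recursion stops.
Total rows emitted: 9.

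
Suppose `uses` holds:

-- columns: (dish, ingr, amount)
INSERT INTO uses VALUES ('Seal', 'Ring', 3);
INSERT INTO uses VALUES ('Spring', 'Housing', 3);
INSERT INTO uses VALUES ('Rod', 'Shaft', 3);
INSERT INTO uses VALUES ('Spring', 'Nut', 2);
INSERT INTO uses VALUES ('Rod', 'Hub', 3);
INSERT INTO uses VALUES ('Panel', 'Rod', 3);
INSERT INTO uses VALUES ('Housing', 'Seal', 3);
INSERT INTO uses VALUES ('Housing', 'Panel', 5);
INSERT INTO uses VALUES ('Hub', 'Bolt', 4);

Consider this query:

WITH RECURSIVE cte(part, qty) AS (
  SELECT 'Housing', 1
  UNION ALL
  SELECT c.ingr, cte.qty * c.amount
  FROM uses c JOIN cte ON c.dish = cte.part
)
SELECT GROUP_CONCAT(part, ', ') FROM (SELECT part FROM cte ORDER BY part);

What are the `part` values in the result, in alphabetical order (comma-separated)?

Bolt, Housing, Hub, Panel, Ring, Rod, Seal, Shaft

Base: (Housing, qty=1).
Iteration 1: components of {Housing} -> Panel = 1*5 = 5, Seal = 1*3 = 3.
Iteration 2: components of {Panel,Seal} -> Ring = 3*3 = 9, Rod = 5*3 = 15.
Iteration 3: components of {Ring,Rod} -> Hub = 15*3 = 45, Shaft = 15*3 = 45.
Iteration 4: components of {Hub,Shaft} -> Bolt = 45*4 = 180.
Iteration 5: no further components; recursion stops.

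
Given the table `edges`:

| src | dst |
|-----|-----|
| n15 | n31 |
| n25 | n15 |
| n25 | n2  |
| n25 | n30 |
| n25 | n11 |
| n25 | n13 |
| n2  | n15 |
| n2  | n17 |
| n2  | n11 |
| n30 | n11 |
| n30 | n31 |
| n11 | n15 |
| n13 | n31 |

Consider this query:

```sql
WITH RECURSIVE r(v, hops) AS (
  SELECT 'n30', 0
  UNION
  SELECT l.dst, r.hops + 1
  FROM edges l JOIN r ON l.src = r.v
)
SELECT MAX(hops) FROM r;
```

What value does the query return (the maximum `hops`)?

Base: (n30, hops=0).
Iteration 1: edges from {n30} -> (n11, hops=1), (n31, hops=1).
Iteration 2: edges from {n11,n31} -> (n15, hops=2).
Iteration 3: edges from {n15} -> (n31, hops=3).
Iteration 4: no outgoing edges from {n31}; recursion stops.
hops values: 0, 1, 1, 2, 3; the maximum is 3.

3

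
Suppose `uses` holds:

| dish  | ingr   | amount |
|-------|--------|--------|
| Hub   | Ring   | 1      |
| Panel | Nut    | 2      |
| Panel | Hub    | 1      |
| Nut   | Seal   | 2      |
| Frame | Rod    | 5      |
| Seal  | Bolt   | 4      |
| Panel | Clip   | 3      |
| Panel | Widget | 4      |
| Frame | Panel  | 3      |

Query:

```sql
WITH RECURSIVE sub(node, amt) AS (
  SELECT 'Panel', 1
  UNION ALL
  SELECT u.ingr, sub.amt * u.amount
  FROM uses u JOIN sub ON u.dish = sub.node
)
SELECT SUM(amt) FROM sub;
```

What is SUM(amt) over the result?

32

Base: (Panel, amt=1).
Iteration 1: components of {Panel} -> Clip = 1*3 = 3, Hub = 1*1 = 1, Nut = 1*2 = 2, Widget = 1*4 = 4.
Iteration 2: components of {Clip,Hub,Nut,Widget} -> Ring = 1*1 = 1, Seal = 2*2 = 4.
Iteration 3: components of {Ring,Seal} -> Bolt = 4*4 = 16.
Iteration 4: no further components; recursion stops.
SUM(amt) = 1 + 3 + 2 + 4 + 1 + 4 + 1 + 16 = 32.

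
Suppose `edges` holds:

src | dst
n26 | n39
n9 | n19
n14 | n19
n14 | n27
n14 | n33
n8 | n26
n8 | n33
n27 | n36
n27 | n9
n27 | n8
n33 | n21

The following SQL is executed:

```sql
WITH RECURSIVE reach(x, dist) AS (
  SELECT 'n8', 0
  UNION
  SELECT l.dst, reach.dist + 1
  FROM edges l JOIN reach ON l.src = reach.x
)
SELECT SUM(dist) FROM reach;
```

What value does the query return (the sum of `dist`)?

Base: (n8, dist=0).
Iteration 1: edges from {n8} -> (n26, dist=1), (n33, dist=1).
Iteration 2: edges from {n26,n33} -> (n21, dist=2), (n39, dist=2).
Iteration 3: no outgoing edges from {n21,n39}; recursion stops.
SUM(dist) = 0 + 1 + 1 + 2 + 2 = 6.

6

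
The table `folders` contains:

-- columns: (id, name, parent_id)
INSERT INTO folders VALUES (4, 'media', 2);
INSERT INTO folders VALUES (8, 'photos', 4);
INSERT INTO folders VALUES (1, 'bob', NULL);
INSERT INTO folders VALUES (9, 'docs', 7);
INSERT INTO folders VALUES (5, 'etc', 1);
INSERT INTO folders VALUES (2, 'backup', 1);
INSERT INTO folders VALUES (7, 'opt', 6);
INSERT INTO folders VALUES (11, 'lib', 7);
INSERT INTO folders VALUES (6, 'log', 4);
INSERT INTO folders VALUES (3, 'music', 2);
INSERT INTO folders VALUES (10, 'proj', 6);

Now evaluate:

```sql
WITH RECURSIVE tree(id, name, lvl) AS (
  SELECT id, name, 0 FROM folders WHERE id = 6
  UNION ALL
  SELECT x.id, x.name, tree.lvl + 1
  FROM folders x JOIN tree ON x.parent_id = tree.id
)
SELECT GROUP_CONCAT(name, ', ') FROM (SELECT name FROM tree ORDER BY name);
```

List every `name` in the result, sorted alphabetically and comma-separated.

Base: id=6 (log) at lvl 0.
Iteration 1: rows with parent_id in {6} -> opt (id 7, lvl 1), proj (id 10, lvl 1).
Iteration 2: rows with parent_id in {7,10} -> docs (id 9, lvl 2), lib (id 11, lvl 2).
Iteration 3: no rows with parent_id in {9,11}; recursion stops.

docs, lib, log, opt, proj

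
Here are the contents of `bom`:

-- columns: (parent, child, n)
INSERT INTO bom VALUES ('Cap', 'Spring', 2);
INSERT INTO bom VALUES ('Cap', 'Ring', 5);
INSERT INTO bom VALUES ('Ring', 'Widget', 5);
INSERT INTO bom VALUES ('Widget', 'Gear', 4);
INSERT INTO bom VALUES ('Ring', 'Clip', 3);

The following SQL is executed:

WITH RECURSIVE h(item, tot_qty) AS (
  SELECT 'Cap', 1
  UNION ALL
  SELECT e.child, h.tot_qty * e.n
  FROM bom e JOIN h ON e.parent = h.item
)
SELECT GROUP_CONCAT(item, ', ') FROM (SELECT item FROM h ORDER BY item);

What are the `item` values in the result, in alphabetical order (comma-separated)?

Cap, Clip, Gear, Ring, Spring, Widget

Base: (Cap, tot_qty=1).
Iteration 1: components of {Cap} -> Ring = 1*5 = 5, Spring = 1*2 = 2.
Iteration 2: components of {Ring,Spring} -> Clip = 5*3 = 15, Widget = 5*5 = 25.
Iteration 3: components of {Clip,Widget} -> Gear = 25*4 = 100.
Iteration 4: no further components; recursion stops.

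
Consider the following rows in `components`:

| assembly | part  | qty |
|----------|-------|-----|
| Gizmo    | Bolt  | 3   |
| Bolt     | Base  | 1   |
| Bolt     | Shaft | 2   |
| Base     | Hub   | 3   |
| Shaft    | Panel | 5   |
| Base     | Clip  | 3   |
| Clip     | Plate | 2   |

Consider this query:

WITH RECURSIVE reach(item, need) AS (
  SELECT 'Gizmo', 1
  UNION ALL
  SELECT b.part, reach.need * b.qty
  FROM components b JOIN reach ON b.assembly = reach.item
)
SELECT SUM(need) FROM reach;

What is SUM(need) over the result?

Base: (Gizmo, need=1).
Iteration 1: components of {Gizmo} -> Bolt = 1*3 = 3.
Iteration 2: components of {Bolt} -> Base = 3*1 = 3, Shaft = 3*2 = 6.
Iteration 3: components of {Base,Shaft} -> Clip = 3*3 = 9, Hub = 3*3 = 9, Panel = 6*5 = 30.
Iteration 4: components of {Clip,Hub,Panel} -> Plate = 9*2 = 18.
Iteration 5: no further components; recursion stops.
SUM(need) = 1 + 3 + 3 + 6 + 9 + 9 + 30 + 18 = 79.

79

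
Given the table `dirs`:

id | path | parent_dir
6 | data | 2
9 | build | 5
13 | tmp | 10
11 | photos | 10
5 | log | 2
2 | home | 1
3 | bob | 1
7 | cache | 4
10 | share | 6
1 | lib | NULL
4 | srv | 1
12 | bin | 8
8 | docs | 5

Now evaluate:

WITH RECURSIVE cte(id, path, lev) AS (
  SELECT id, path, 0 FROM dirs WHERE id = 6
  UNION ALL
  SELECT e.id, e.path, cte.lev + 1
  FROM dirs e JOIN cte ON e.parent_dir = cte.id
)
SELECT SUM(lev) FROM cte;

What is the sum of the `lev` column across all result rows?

Base: id=6 (data) at lev 0.
Iteration 1: rows with parent_dir in {6} -> share (id 10, lev 1).
Iteration 2: rows with parent_dir in {10} -> photos (id 11, lev 2), tmp (id 13, lev 2).
Iteration 3: no rows with parent_dir in {11,13}; recursion stops.
SUM(lev) = 0 + 1 + 2 + 2 = 5.

5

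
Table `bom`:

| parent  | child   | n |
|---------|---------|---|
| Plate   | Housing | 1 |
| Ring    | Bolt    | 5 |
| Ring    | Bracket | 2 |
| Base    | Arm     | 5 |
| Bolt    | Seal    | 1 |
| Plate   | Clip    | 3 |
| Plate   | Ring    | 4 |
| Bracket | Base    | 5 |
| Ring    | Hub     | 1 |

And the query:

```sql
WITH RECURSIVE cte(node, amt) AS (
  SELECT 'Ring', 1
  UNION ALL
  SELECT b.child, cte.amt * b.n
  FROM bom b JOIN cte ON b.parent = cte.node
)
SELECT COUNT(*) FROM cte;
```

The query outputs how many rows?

Base: (Ring, amt=1).
Iteration 1: components of {Ring} -> Bolt = 1*5 = 5, Bracket = 1*2 = 2, Hub = 1*1 = 1.
Iteration 2: components of {Bolt,Bracket,Hub} -> Base = 2*5 = 10, Seal = 5*1 = 5.
Iteration 3: components of {Base,Seal} -> Arm = 10*5 = 50.
Iteration 4: no further components; recursion stops.
Total rows emitted: 7.

7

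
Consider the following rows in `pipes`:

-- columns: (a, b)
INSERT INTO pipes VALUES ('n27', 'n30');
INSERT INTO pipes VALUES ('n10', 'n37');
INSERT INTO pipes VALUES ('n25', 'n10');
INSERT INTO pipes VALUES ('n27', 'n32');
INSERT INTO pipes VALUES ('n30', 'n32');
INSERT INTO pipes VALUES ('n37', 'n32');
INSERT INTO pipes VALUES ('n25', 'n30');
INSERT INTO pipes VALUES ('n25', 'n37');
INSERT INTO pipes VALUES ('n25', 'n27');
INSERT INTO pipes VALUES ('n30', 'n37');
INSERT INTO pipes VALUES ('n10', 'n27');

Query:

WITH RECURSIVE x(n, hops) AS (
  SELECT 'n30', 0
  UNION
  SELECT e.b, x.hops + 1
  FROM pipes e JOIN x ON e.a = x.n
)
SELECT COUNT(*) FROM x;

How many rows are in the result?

Base: (n30, hops=0).
Iteration 1: edges from {n30} -> (n32, hops=1), (n37, hops=1).
Iteration 2: edges from {n32,n37} -> (n32, hops=2).
Iteration 3: no outgoing edges from {n32}; recursion stops.
Total rows emitted: 4.

4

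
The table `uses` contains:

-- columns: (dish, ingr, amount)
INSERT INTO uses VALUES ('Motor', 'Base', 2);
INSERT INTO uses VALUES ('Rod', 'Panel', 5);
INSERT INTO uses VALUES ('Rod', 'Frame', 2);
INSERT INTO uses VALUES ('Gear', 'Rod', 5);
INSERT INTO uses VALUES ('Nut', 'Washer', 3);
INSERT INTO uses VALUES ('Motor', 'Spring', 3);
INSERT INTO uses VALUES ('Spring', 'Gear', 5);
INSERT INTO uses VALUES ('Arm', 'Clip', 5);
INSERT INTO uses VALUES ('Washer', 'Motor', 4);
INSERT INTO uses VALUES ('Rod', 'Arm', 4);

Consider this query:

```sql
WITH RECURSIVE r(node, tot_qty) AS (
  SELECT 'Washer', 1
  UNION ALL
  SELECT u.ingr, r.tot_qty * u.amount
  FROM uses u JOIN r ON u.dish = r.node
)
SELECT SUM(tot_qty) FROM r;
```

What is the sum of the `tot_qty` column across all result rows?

Base: (Washer, tot_qty=1).
Iteration 1: components of {Washer} -> Motor = 1*4 = 4.
Iteration 2: components of {Motor} -> Base = 4*2 = 8, Spring = 4*3 = 12.
Iteration 3: components of {Base,Spring} -> Gear = 12*5 = 60.
Iteration 4: components of {Gear} -> Rod = 60*5 = 300.
Iteration 5: components of {Rod} -> Arm = 300*4 = 1200, Frame = 300*2 = 600, Panel = 300*5 = 1500.
Iteration 6: components of {Arm,Frame,Panel} -> Clip = 1200*5 = 6000.
Iteration 7: no further components; recursion stops.
SUM(tot_qty) = 1 + 4 + 12 + 8 + 60 + 300 + 1200 + 1500 + 600 + 6000 = 9685.

9685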